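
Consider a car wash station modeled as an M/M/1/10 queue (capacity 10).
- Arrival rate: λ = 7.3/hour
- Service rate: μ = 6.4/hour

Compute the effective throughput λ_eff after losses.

ρ = λ/μ = 7.3/6.4 = 1.14062
P₀ = (1-ρ)/(1-ρ^(K+1)) = (1-1.14062)/(1-1.14062^11) = -0.14062/-3.2516 = 0.04325
P_K = P₀×ρ^K = 0.04325 × 1.14062^10 = 0.04325 × 3.7274 = 0.1612
λ_eff = λ(1-P_K) = 7.3 × (1 - 0.1612) = 7.3 × 0.8388 = 6.1232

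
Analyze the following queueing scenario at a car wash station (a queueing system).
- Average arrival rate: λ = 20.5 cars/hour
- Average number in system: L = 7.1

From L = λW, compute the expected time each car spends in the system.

Little's Law: L = λW, so W = L/λ
W = 7.1/20.5 = 0.3463 hours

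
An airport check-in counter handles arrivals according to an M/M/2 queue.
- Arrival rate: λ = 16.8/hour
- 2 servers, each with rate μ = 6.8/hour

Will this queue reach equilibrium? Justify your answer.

Stability requires ρ = λ/(cμ) < 1
ρ = 16.8/(2 × 6.8) = 16.8/13.60 = 1.2353
Since 1.2353 ≥ 1, the system is UNSTABLE.
Need c > λ/μ = 16.8/6.8 = 2.47.
Minimum servers needed: c = 3.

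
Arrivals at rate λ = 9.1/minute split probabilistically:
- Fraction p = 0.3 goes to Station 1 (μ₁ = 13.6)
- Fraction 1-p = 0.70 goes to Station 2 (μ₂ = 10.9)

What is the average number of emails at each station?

Effective rates: λ₁ = 9.1×0.3 = 2.73, λ₂ = 9.1×0.70 = 6.37
Station 1: ρ₁ = 2.73/13.6 = 0.2007, L₁ = ρ₁/(1-ρ₁) = 0.2007/(1-0.2007) = 0.2511
Station 2: ρ₂ = 6.37/10.9 = 0.5844, L₂ = ρ₂/(1-ρ₂) = 0.5844/(1-0.5844) = 1.4062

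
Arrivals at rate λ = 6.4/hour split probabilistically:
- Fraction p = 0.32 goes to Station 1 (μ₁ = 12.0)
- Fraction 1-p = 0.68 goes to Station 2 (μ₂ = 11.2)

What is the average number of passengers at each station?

Effective rates: λ₁ = 6.4×0.32 = 2.048, λ₂ = 6.4×0.68 = 4.352
Station 1: ρ₁ = 2.048/12.0 = 0.1707, L₁ = ρ₁/(1-ρ₁) = 0.1707/(1-0.1707) = 0.2058
Station 2: ρ₂ = 4.352/11.2 = 0.38857, L₂ = ρ₂/(1-ρ₂) = 0.38857/(1-0.38857) = 0.6355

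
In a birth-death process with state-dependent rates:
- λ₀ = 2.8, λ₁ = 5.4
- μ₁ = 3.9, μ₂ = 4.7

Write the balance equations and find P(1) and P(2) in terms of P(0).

Balance equations:
State 0: λ₀P₀ = μ₁P₁ → P₁ = (λ₀/μ₁)P₀ = (2.8/3.9)P₀ = 0.7179P₀
State 1: P₂ = (λ₀λ₁)/(μ₁μ₂)P₀ = (2.8×5.4)/(3.9×4.7)P₀ = 0.8249P₀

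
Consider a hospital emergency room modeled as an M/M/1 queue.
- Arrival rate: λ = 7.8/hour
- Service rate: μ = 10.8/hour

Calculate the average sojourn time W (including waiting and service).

First, compute utilization: ρ = λ/μ = 7.8/10.8 = 0.7222
For M/M/1: W = 1/(μ-λ)
W = 1/(10.8-7.8) = 1/3.00
W = 0.3333 hours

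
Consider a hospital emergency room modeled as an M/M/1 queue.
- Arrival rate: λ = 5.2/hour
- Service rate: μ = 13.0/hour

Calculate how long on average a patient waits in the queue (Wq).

First, compute utilization: ρ = λ/μ = 5.2/13.0 = 0.4000
For M/M/1: Wq = λ/(μ(μ-λ))
Wq = 5.2/(13.0 × (13.0-5.2))
Wq = 5.2/(13.0 × 7.80)
Wq = 0.05128 hours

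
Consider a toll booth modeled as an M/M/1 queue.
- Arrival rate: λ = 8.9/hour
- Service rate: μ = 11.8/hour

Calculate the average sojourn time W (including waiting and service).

First, compute utilization: ρ = λ/μ = 8.9/11.8 = 0.7542
For M/M/1: W = 1/(μ-λ)
W = 1/(11.8-8.9) = 1/2.90
W = 0.3448 hours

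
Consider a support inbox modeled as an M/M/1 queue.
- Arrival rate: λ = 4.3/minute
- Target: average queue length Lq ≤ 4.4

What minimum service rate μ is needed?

For M/M/1: Lq = λ²/(μ(μ-λ))
Need Lq ≤ 4.4, i.e. μ(μ-λ) ≥ λ²/4.4
μ² - 4.3μ - 18.49/4.4 ≥ 0  →  μ² - 4.3μ - 4.202273 ≥ 0
Quadratic formula (positive root): μ = [λ + √(λ² + 4×4.202273)]/2
Discriminant: 18.49 + 4×4.202273 = 35.29909, √35.29909 = 5.941304
μ ≥ (4.3 + 5.941304)/2 = 5.1207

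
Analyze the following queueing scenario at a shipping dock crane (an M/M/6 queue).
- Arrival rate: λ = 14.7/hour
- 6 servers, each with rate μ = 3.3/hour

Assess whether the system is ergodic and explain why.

Stability requires ρ = λ/(cμ) < 1
ρ = 14.7/(6 × 3.3) = 14.7/19.80 = 0.7424
Since 0.7424 < 1, the system is STABLE.
The servers are busy 74.24% of the time.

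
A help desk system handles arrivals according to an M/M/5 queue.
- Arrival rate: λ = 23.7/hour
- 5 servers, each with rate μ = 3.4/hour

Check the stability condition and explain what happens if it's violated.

Stability requires ρ = λ/(cμ) < 1
ρ = 23.7/(5 × 3.4) = 23.7/17.00 = 1.3941
Since 1.3941 ≥ 1, the system is UNSTABLE.
Need c > λ/μ = 23.7/3.4 = 6.97.
Minimum servers needed: c = 7.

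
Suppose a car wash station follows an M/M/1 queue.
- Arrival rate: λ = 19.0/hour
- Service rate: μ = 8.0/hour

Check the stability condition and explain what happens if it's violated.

Stability requires ρ = λ/(cμ) < 1
ρ = 19.0/(1 × 8.0) = 19.0/8.00 = 2.3750
Since 2.3750 ≥ 1, the system is UNSTABLE.
Queue grows without bound. Need μ > λ = 19.0.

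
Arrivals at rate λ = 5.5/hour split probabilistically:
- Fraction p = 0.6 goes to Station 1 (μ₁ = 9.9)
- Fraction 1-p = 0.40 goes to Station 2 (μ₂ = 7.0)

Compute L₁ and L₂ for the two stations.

Effective rates: λ₁ = 5.5×0.6 = 3.3, λ₂ = 5.5×0.40 = 2.2
Station 1: ρ₁ = 3.3/9.9 = 0.33333, L₁ = ρ₁/(1-ρ₁) = 0.33333/(1-0.33333) = 0.5000
Station 2: ρ₂ = 2.2/7.0 = 0.31429, L₂ = ρ₂/(1-ρ₂) = 0.31429/(1-0.31429) = 0.4583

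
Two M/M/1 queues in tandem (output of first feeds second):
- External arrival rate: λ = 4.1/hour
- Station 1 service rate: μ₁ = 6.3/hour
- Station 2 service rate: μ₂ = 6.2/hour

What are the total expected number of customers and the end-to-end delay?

By Jackson's theorem, each station behaves as independent M/M/1.
Station 1: ρ₁ = 4.1/6.3 = 0.6508, L₁ = ρ₁/(1-ρ₁) = λ/(μ₁-λ) = 4.1/2.20 = 1.8636
Station 2: ρ₂ = 4.1/6.2 = 0.6613, L₂ = ρ₂/(1-ρ₂) = λ/(μ₂-λ) = 4.1/2.10 = 1.9524
Total: L = L₁ + L₂ = 1.8636 + 1.9524 = 3.8160
W = L/λ = 3.8160/4.1 = 0.9307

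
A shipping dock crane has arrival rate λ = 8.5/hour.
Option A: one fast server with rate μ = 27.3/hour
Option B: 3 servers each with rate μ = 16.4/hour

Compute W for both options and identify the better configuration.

Option A: single server μ = 27.3 (M/M/1)
  ρ_A = 8.5/27.3 = 0.3114
  W_A = 1/(μ-λ) = 1/(27.3-8.5) = 1/18.80 = 0.05319

Option B: 3 servers μ = 16.4 (M/M/3)
  ρ_B = λ/(cμ) = 8.5/(3×16.4) = 0.1728
  Offered load a = λ/μ = cρ = 8.5/16.4 = 0.5183
  P₀ = [ Σₙ₌₀^2 aⁿ/n! + a^3/(3!(1-ρ)) ]⁻¹
  Σ = a^0/0! + a^1/1! + a^2/2! = 1.0000 + 0.5183 + 0.1343 = 1.6526
  a^3/(3!(1-ρ)) = 0.1392/(6 × 0.8272) = 0.02805
  P₀ = 1/(1.6526 + 0.02805) = 0.5950
  Lq = P₀·a^3·ρ / (3!(1-ρ)²) = 0.5950 × 0.1392 × 0.1728 / (6 × 0.6843) = 0.003486
  Wq_B = Lq/λ = 0.003486/8.5 = 0.0004101
  W_B = Wq_B + 1/μ = 0.0004101 + 0.06098 = 0.06139

Since W_A = 0.05319 < W_B = 0.06139, Option A (single fast server) has the shorter time in system.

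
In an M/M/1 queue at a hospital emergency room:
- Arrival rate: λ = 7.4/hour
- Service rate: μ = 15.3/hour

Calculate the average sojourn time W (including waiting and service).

First, compute utilization: ρ = λ/μ = 7.4/15.3 = 0.4837
For M/M/1: W = 1/(μ-λ)
W = 1/(15.3-7.4) = 1/7.90
W = 0.1266 hours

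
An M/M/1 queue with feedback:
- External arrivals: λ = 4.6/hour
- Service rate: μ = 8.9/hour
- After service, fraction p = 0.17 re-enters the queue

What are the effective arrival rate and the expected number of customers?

Effective arrival rate: λ_eff = λ/(1-p) = 4.6/(1-0.17) = 4.6/0.83 = 5.54217
ρ = λ_eff/μ = 5.54217/8.9 = 0.622716
L = ρ/(1-ρ) = 0.622716/(1-0.622716) = 1.6505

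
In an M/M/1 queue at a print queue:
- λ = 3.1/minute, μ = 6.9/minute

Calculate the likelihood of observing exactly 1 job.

ρ = λ/μ = 3.1/6.9 = 0.4493
P(n) = (1-ρ)ρⁿ
P(1) = (1-0.4493) × 0.4493^1
P(1) = 0.5507 × 0.4493
P(1) = 0.2474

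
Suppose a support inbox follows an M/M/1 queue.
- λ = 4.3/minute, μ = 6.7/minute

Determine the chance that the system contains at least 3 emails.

ρ = λ/μ = 4.3/6.7 = 0.6418
P(N ≥ n) = ρⁿ
P(N ≥ 3) = 0.6418^3
P(N ≥ 3) = 0.2644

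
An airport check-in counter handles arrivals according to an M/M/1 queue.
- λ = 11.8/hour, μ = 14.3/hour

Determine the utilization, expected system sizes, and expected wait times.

Step 1: ρ = λ/μ = 11.8/14.3 = 0.8252
Step 2: L = λ/(μ-λ) = 11.8/2.50 = 4.7200
Step 3: Lq = λ²/(μ(μ-λ)) = 139.24/(14.3×2.50) = 3.8948
Step 4: W = 1/(μ-λ) = 1/2.50 = 0.4000
Step 5: Wq = λ/(μ(μ-λ)) = 11.8/(14.3×2.50) = 0.3301
Step 6: P(0) = 1-ρ = 0.1748
Verify: L = λW = 11.8×0.4000 = 4.7200 ✔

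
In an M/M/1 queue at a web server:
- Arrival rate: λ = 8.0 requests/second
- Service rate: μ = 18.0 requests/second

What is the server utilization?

Server utilization: ρ = λ/μ
ρ = 8.0/18.0 = 0.4444
The server is busy 44.44% of the time.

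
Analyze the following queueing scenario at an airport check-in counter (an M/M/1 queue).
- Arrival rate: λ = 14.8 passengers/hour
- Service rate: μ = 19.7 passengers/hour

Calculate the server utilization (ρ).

Server utilization: ρ = λ/μ
ρ = 14.8/19.7 = 0.7513
The server is busy 75.13% of the time.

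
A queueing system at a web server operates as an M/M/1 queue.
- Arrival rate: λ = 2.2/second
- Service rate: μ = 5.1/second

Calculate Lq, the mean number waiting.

ρ = λ/μ = 2.2/5.1 = 0.4314
For M/M/1: Lq = λ²/(μ(μ-λ))
Lq = 4.84/(5.1 × 2.90)
Lq = 0.3272 requests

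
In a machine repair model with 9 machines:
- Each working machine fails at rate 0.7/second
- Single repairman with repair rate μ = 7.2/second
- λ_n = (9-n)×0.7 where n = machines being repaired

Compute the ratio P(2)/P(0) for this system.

P(2)/P(0) = ∏_{i=0}^{2-1} λ_i/μ_{i+1}
= (9-0)×0.7/7.2 × (9-1)×0.7/7.2
= 0.6806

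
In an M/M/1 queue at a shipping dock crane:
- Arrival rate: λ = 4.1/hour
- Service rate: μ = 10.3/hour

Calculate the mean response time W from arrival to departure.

First, compute utilization: ρ = λ/μ = 4.1/10.3 = 0.3981
For M/M/1: W = 1/(μ-λ)
W = 1/(10.3-4.1) = 1/6.20
W = 0.1613 hours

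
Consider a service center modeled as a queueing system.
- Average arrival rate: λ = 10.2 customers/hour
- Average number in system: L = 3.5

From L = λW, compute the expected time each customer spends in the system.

Little's Law: L = λW, so W = L/λ
W = 3.5/10.2 = 0.3431 hours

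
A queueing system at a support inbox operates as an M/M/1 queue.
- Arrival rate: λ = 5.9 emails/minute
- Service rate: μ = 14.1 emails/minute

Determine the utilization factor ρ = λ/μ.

Server utilization: ρ = λ/μ
ρ = 5.9/14.1 = 0.4184
The server is busy 41.84% of the time.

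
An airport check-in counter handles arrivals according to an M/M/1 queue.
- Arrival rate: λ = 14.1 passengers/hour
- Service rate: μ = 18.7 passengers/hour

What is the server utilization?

Server utilization: ρ = λ/μ
ρ = 14.1/18.7 = 0.7540
The server is busy 75.40% of the time.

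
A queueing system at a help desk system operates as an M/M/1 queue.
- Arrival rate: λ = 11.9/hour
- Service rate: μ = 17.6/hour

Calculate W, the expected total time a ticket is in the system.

First, compute utilization: ρ = λ/μ = 11.9/17.6 = 0.6761
For M/M/1: W = 1/(μ-λ)
W = 1/(17.6-11.9) = 1/5.70
W = 0.1754 hours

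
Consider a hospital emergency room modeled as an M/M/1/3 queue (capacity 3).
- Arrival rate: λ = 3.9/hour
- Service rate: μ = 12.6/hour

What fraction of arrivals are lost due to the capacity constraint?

ρ = λ/μ = 3.9/12.6 = 0.309524
P₀ = (1-ρ)/(1-ρ^(K+1)) = (1-0.309524)/(1-0.309524^4) = 0.6905/0.9908 = 0.6969
P_K = P₀×ρ^K = 0.696872 × 0.309524^3 = 0.696872 × 0.0296540 = 0.02067
Blocking probability = 2.07%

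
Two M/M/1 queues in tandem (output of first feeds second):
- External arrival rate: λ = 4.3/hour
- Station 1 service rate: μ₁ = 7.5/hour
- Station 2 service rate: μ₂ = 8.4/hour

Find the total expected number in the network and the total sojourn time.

By Jackson's theorem, each station behaves as independent M/M/1.
Station 1: ρ₁ = 4.3/7.5 = 0.5733, L₁ = ρ₁/(1-ρ₁) = λ/(μ₁-λ) = 4.3/3.20 = 1.34375
Station 2: ρ₂ = 4.3/8.4 = 0.5119, L₂ = ρ₂/(1-ρ₂) = λ/(μ₂-λ) = 4.3/4.10 = 1.04878
Total: L = L₁ + L₂ = 1.34375 + 1.04878 = 2.3925
W = L/λ = 2.3925/4.3 = 0.5564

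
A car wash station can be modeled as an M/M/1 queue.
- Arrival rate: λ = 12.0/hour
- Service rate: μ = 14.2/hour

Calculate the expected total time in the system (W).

First, compute utilization: ρ = λ/μ = 12.0/14.2 = 0.8451
For M/M/1: W = 1/(μ-λ)
W = 1/(14.2-12.0) = 1/2.20
W = 0.4545 hours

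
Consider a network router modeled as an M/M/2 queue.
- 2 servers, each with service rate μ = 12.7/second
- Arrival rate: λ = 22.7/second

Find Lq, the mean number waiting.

Traffic intensity: ρ = λ/(cμ) = 22.7/(2×12.7) = 0.8937
Since ρ = 0.8937 < 1, system is stable.
Offered load a = λ/μ = cρ = 22.7/12.7 = 1.7874
P₀ = [ Σₙ₌₀^1 aⁿ/n! + a^2/(2!(1-ρ)) ]⁻¹
Σ = a^0/0! + a^1/1! = 1.0000 + 1.7874 = 2.7874
a^2/(2!(1-ρ)) = 3.19480/(2 × 0.106299) = 15.0274
P₀ = 1/(2.7874 + 15.0274) = 0.05613
Lq = P₀·a^2·ρ / (2!(1-ρ)²) = 0.05613306 × 3.194804 × 0.8937008 / (2 × 0.01129952) = 7.0919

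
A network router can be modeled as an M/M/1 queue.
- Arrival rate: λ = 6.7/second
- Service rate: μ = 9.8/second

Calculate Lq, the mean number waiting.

ρ = λ/μ = 6.7/9.8 = 0.6837
For M/M/1: Lq = λ²/(μ(μ-λ))
Lq = 44.89/(9.8 × 3.10)
Lq = 1.4776 packets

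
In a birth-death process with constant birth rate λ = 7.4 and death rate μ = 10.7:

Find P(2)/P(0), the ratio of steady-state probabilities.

For constant rates: P(n)/P(0) = (λ/μ)^n
P(2)/P(0) = (7.4/10.7)^2 = 0.6916^2 = 0.4783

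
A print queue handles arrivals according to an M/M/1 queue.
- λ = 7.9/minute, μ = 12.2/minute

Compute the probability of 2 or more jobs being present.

ρ = λ/μ = 7.9/12.2 = 0.6475
P(N ≥ n) = ρⁿ
P(N ≥ 2) = 0.6475^2
P(N ≥ 2) = 0.4193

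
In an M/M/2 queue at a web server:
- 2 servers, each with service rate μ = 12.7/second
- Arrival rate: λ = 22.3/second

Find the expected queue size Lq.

Traffic intensity: ρ = λ/(cμ) = 22.3/(2×12.7) = 0.8780
Since ρ = 0.8780 < 1, system is stable.
Offered load a = λ/μ = cρ = 22.3/12.7 = 1.7559
P₀ = [ Σₙ₌₀^1 aⁿ/n! + a^2/(2!(1-ρ)) ]⁻¹
Σ = a^0/0! + a^1/1! = 1.0000 + 1.7559 = 2.7559
a^2/(2!(1-ρ)) = 3.08320/(2 × 0.122047) = 12.6312
P₀ = 1/(2.7559 + 12.6312) = 0.06499
Lq = P₀·a^2·ρ / (2!(1-ρ)²) = 0.06498952 × 3.083204 × 0.8779528 / (2 × 0.01489553) = 5.9051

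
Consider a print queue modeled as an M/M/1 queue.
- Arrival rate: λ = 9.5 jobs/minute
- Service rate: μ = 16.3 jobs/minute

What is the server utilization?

Server utilization: ρ = λ/μ
ρ = 9.5/16.3 = 0.5828
The server is busy 58.28% of the time.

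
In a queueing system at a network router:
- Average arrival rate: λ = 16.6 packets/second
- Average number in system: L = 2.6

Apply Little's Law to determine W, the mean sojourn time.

Little's Law: L = λW, so W = L/λ
W = 2.6/16.6 = 0.1566 seconds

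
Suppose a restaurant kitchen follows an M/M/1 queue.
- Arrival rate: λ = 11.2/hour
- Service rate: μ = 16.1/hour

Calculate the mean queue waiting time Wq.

First, compute utilization: ρ = λ/μ = 11.2/16.1 = 0.6957
For M/M/1: Wq = λ/(μ(μ-λ))
Wq = 11.2/(16.1 × (16.1-11.2))
Wq = 11.2/(16.1 × 4.90)
Wq = 0.1420 hours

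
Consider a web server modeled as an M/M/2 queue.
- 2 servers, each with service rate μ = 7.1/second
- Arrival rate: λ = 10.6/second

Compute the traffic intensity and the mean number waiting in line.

Traffic intensity: ρ = λ/(cμ) = 10.6/(2×7.1) = 0.7465
Since ρ = 0.7465 < 1, system is stable.
Offered load a = λ/μ = cρ = 10.6/7.1 = 1.4930
P₀ = [ Σₙ₌₀^1 aⁿ/n! + a^2/(2!(1-ρ)) ]⁻¹
Σ = a^0/0! + a^1/1! = 1.0000 + 1.4930 = 2.4930
a^2/(2!(1-ρ)) = 2.2289/(2 × 0.25352) = 4.3959
P₀ = 1/(2.4930 + 4.3959) = 0.1452
Lq = P₀·a^2·ρ / (2!(1-ρ)²) = 0.14516 × 2.2289 × 0.74648 / (2 × 0.064273) = 1.8789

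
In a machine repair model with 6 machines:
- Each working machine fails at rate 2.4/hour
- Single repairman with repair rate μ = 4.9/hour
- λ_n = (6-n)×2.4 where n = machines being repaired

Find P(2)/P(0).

P(2)/P(0) = ∏_{i=0}^{2-1} λ_i/μ_{i+1}
= (6-0)×2.4/4.9 × (6-1)×2.4/4.9
= 7.1970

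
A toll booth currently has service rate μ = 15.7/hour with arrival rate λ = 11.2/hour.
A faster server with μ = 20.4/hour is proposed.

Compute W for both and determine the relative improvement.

System 1: ρ₁ = 11.2/15.7 = 0.7134, W₁ = 1/(15.7-11.2) = 0.222222
System 2: ρ₂ = 11.2/20.4 = 0.5490, W₂ = 1/(20.4-11.2) = 0.108696
Improvement: (W₁-W₂)/W₁ = (0.222222-0.108696)/0.222222 = 51.09%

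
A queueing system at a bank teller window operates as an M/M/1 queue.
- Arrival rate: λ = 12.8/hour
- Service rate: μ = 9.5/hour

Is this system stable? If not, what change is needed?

Stability requires ρ = λ/(cμ) < 1
ρ = 12.8/(1 × 9.5) = 12.8/9.50 = 1.3474
Since 1.3474 ≥ 1, the system is UNSTABLE.
Queue grows without bound. Need μ > λ = 12.8.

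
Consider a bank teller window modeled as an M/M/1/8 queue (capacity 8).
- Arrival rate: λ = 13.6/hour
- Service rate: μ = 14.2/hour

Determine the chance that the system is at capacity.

ρ = λ/μ = 13.6/14.2 = 0.95775
P₀ = (1-ρ)/(1-ρ^(K+1)) = (1-0.95775)/(1-0.95775^9) = 0.042250/0.32194 = 0.1312
P_K = P₀×ρ^K = 0.13124 × 0.95775^8 = 0.13124 × 0.70797 = 0.09291
Blocking probability = 9.29%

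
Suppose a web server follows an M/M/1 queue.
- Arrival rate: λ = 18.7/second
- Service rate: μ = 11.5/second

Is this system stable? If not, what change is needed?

Stability requires ρ = λ/(cμ) < 1
ρ = 18.7/(1 × 11.5) = 18.7/11.50 = 1.6261
Since 1.6261 ≥ 1, the system is UNSTABLE.
Queue grows without bound. Need μ > λ = 18.7.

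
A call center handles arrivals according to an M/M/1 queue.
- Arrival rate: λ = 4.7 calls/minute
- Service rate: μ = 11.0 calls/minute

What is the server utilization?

Server utilization: ρ = λ/μ
ρ = 4.7/11.0 = 0.4273
The server is busy 42.73% of the time.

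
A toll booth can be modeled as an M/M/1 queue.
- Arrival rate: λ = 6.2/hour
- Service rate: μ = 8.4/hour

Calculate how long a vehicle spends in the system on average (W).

First, compute utilization: ρ = λ/μ = 6.2/8.4 = 0.7381
For M/M/1: W = 1/(μ-λ)
W = 1/(8.4-6.2) = 1/2.20
W = 0.4545 hours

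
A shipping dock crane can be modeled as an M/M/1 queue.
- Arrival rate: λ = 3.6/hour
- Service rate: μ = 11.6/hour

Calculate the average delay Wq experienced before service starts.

First, compute utilization: ρ = λ/μ = 3.6/11.6 = 0.3103
For M/M/1: Wq = λ/(μ(μ-λ))
Wq = 3.6/(11.6 × (11.6-3.6))
Wq = 3.6/(11.6 × 8.00)
Wq = 0.03879 hours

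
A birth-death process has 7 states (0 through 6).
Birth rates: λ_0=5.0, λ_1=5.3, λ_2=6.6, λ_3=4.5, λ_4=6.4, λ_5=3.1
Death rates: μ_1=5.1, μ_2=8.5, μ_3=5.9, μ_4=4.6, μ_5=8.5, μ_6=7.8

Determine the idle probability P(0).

Ratios P(n)/P(0) = (λ₀···λₙ₋₁)/(μ₁···μₙ):
P(1)/P(0) = (5.0)/(5.1) = 0.9804
P(2)/P(0) = (5.0×5.3)/(5.1×8.5) = 0.6113
P(3)/P(0) = (5.0×5.3×6.6)/(5.1×8.5×5.9) = 0.6838
P(4)/P(0) = (5.0×5.3×6.6×4.5)/(5.1×8.5×5.9×4.6) = 0.6690
P(5)/P(0) = (5.0×5.3×6.6×4.5×6.4)/(5.1×8.5×5.9×4.6×8.5) = 0.5037
P(6)/P(0) = (5.0×5.3×6.6×4.5×6.4×3.1)/(5.1×8.5×5.9×4.6×8.5×7.8) = 0.2002

Normalization: ∑ P(n) = 1
P(0) × (1.0000 + 0.9804 + 0.6113 + 0.6838 + 0.6690 + 0.5037 + 0.2002) = 1
P(0) × 4.6484 = 1
P(0) = 1/4.6484 = 0.2151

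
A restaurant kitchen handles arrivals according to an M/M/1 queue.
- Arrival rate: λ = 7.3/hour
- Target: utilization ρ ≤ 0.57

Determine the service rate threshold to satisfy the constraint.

ρ = λ/μ, so μ = λ/ρ
μ ≥ 7.3/0.57 = 12.8070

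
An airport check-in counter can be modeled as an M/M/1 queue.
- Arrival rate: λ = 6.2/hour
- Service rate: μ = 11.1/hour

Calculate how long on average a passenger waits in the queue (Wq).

First, compute utilization: ρ = λ/μ = 6.2/11.1 = 0.5586
For M/M/1: Wq = λ/(μ(μ-λ))
Wq = 6.2/(11.1 × (11.1-6.2))
Wq = 6.2/(11.1 × 4.90)
Wq = 0.1140 hours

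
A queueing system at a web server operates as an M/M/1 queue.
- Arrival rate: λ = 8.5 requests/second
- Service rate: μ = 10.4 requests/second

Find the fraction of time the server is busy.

Server utilization: ρ = λ/μ
ρ = 8.5/10.4 = 0.8173
The server is busy 81.73% of the time.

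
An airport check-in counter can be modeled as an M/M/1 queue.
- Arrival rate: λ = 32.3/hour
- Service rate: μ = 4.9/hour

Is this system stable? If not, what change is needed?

Stability requires ρ = λ/(cμ) < 1
ρ = 32.3/(1 × 4.9) = 32.3/4.90 = 6.5918
Since 6.5918 ≥ 1, the system is UNSTABLE.
Queue grows without bound. Need μ > λ = 32.3.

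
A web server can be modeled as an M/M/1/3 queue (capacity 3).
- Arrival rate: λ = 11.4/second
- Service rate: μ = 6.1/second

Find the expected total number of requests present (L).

ρ = λ/μ = 11.4/6.1 = 1.86885
P₀ = (1-ρ)/(1-ρ^(K+1)) = (1-1.86885)/(1-1.86885^4) = -0.86885/-11.1983 = 0.07759
P_K = P₀×ρ^K = 0.07759 × 1.86885^3 = 0.07759 × 6.5271 = 0.5064
L = ρ[1 - (K+1)ρ^K + Kρ^(K+1)] / [(1-ρ)(1-ρ^(K+1))]
L = 1.86885 × (1 - 4×6.5271 + 3×12.1983) / ((1 - 1.86885) × (1 - 12.1983)) = 2.2063 requests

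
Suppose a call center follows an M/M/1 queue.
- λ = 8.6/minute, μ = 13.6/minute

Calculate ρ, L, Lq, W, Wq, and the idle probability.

Step 1: ρ = λ/μ = 8.6/13.6 = 0.6324
Step 2: L = λ/(μ-λ) = 8.6/5.00 = 1.7200
Step 3: Lq = λ²/(μ(μ-λ)) = 73.96/(13.6×5.00) = 1.0876
Step 4: W = 1/(μ-λ) = 1/5.00 = 0.2000
Step 5: Wq = λ/(μ(μ-λ)) = 8.6/(13.6×5.00) = 0.1265
Step 6: P(0) = 1-ρ = 0.3676
Verify: L = λW = 8.6×0.2000 = 1.7200 ✔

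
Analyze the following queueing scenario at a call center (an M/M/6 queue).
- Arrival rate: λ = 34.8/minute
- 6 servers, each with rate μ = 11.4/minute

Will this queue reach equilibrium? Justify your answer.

Stability requires ρ = λ/(cμ) < 1
ρ = 34.8/(6 × 11.4) = 34.8/68.40 = 0.5088
Since 0.5088 < 1, the system is STABLE.
The servers are busy 50.88% of the time.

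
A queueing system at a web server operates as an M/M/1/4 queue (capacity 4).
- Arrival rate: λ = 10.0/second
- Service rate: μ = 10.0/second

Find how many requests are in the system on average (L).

ρ = λ/μ = 10.0/10.0 = 1 exactly.
With ρ = 1 the usual (1-ρ)/(1-ρ^(K+1)) form is 0/0; instead every state 0..K is equally likely.
P₀ = 1/(K+1) = 1/5 = 0.2000
P_K = P₀×ρ^K = P₀ = 0.2000
L = K/2 = 4/2 = 2.0000 requests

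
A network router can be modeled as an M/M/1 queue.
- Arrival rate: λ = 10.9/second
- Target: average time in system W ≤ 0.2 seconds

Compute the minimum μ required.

For M/M/1: W = 1/(μ-λ)
Need W ≤ 0.2, so 1/(μ-λ) ≤ 0.2
μ - λ ≥ 1/0.2 = 5.0000
μ ≥ 10.9 + 5.0000 = 15.9000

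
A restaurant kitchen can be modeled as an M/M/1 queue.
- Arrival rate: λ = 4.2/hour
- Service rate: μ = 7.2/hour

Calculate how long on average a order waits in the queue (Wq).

First, compute utilization: ρ = λ/μ = 4.2/7.2 = 0.5833
For M/M/1: Wq = λ/(μ(μ-λ))
Wq = 4.2/(7.2 × (7.2-4.2))
Wq = 4.2/(7.2 × 3.00)
Wq = 0.1944 hours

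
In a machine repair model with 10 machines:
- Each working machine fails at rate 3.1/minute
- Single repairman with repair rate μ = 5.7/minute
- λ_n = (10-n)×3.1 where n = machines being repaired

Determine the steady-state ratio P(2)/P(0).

P(2)/P(0) = ∏_{i=0}^{2-1} λ_i/μ_{i+1}
= (10-0)×3.1/5.7 × (10-1)×3.1/5.7
= 26.6205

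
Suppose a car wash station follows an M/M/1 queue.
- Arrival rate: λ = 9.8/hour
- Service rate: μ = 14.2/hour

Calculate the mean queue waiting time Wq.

First, compute utilization: ρ = λ/μ = 9.8/14.2 = 0.6901
For M/M/1: Wq = λ/(μ(μ-λ))
Wq = 9.8/(14.2 × (14.2-9.8))
Wq = 9.8/(14.2 × 4.40)
Wq = 0.1569 hours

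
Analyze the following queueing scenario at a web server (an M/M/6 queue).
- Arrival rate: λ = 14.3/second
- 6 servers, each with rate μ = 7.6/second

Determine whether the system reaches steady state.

Stability requires ρ = λ/(cμ) < 1
ρ = 14.3/(6 × 7.6) = 14.3/45.60 = 0.3136
Since 0.3136 < 1, the system is STABLE.
The servers are busy 31.36% of the time.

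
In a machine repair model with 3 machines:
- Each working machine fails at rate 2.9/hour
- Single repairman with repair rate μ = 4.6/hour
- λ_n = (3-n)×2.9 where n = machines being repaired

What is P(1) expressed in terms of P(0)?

P(1)/P(0) = ∏_{i=0}^{1-1} λ_i/μ_{i+1}
= (3-0)×2.9/4.6
= 1.8913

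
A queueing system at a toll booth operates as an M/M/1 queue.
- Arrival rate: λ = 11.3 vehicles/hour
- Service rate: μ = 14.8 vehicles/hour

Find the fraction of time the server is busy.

Server utilization: ρ = λ/μ
ρ = 11.3/14.8 = 0.7635
The server is busy 76.35% of the time.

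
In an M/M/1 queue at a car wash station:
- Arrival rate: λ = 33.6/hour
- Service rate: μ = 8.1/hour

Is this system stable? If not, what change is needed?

Stability requires ρ = λ/(cμ) < 1
ρ = 33.6/(1 × 8.1) = 33.6/8.10 = 4.1481
Since 4.1481 ≥ 1, the system is UNSTABLE.
Queue grows without bound. Need μ > λ = 33.6.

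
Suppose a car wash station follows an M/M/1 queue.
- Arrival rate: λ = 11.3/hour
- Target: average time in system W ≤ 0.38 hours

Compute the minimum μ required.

For M/M/1: W = 1/(μ-λ)
Need W ≤ 0.38, so 1/(μ-λ) ≤ 0.38
μ - λ ≥ 1/0.38 = 2.6316
μ ≥ 11.3 + 2.6316 = 13.9316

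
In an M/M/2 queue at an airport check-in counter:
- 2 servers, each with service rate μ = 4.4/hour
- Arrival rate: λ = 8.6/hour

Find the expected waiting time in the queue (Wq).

Traffic intensity: ρ = λ/(cμ) = 8.6/(2×4.4) = 0.9773
Since ρ = 0.9773 < 1, system is stable.
Offered load a = λ/μ = cρ = 8.6/4.4 = 1.9545
P₀ = [ Σₙ₌₀^1 aⁿ/n! + a^2/(2!(1-ρ)) ]⁻¹
Σ = a^0/0! + a^1/1! = 1.0000 + 1.9545 = 2.9545
a^2/(2!(1-ρ)) = 3.820248/(2 × 0.02272727) = 84.0455
P₀ = 1/(2.9545 + 84.0455) = 0.01149
Lq = P₀·a^2·ρ / (2!(1-ρ)²) = 0.01149425 × 3.820248 × 0.9772727 / (2 × 0.0005165289) = 41.5397
Wq = Lq/λ = 41.5397/8.6 = 4.8302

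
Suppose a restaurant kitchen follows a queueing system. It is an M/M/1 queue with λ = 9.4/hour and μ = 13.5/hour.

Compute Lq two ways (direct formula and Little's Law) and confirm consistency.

Method 1 (direct): Lq = λ²/(μ(μ-λ)) = 88.36/(13.5 × 4.10) = 1.5964

Method 2 (Little's Law):
W = 1/(μ-λ) = 1/4.10 = 0.2439
Wq = W - 1/μ = 0.2439 - 0.07407 = 0.16983
Lq = λWq = 9.4 × 0.16983 = 1.5964 ✔ (matches Method 1)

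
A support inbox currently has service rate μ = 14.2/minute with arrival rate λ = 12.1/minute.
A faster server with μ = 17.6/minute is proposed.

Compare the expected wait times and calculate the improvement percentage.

System 1: ρ₁ = 12.1/14.2 = 0.8521, W₁ = 1/(14.2-12.1) = 0.4762
System 2: ρ₂ = 12.1/17.6 = 0.6875, W₂ = 1/(17.6-12.1) = 0.1818
Improvement: (W₁-W₂)/W₁ = (0.4762-0.1818)/0.4762 = 61.82%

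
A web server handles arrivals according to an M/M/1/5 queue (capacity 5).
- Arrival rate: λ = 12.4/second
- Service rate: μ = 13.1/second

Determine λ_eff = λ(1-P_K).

ρ = λ/μ = 12.4/13.1 = 0.94656
P₀ = (1-ρ)/(1-ρ^(K+1)) = (1-0.94656)/(1-0.94656^6) = 0.05344/0.2807 = 0.1904
P_K = P₀×ρ^K = 0.19036 × 0.94656^5 = 0.19036 × 0.75987 = 0.1446
λ_eff = λ(1-P_K) = 12.4 × (1 - 0.14465) = 12.4 × 0.85535 = 10.6063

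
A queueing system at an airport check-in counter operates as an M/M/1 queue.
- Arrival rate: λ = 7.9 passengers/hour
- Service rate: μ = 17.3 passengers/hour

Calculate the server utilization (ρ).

Server utilization: ρ = λ/μ
ρ = 7.9/17.3 = 0.4566
The server is busy 45.66% of the time.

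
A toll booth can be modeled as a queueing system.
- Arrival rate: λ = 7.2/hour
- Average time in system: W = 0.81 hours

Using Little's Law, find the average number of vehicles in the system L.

Little's Law: L = λW
L = 7.2 × 0.81 = 5.8320 vehicles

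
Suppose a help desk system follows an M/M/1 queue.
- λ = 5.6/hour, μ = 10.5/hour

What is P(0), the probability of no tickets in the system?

ρ = λ/μ = 5.6/10.5 = 0.5333
P(0) = 1 - ρ = 1 - 0.5333 = 0.4667
The server is idle 46.67% of the time.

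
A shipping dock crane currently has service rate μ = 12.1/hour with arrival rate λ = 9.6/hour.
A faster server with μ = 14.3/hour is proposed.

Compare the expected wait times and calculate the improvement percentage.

System 1: ρ₁ = 9.6/12.1 = 0.7934, W₁ = 1/(12.1-9.6) = 0.40000
System 2: ρ₂ = 9.6/14.3 = 0.6713, W₂ = 1/(14.3-9.6) = 0.21277
Improvement: (W₁-W₂)/W₁ = (0.40000-0.21277)/0.40000 = 46.81%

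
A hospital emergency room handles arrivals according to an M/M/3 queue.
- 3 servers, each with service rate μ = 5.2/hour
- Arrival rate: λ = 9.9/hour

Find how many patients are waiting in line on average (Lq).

Traffic intensity: ρ = λ/(cμ) = 9.9/(3×5.2) = 0.6346
Since ρ = 0.6346 < 1, system is stable.
Offered load a = λ/μ = cρ = 9.9/5.2 = 1.9038
P₀ = [ Σₙ₌₀^2 aⁿ/n! + a^3/(3!(1-ρ)) ]⁻¹
Σ = a^0/0! + a^1/1! + a^2/2! = 1.00000 + 1.90385 + 1.81232 = 4.7162
a^3/(3!(1-ρ)) = 6.9007/(6 × 0.36538) = 3.1477
P₀ = 1/(4.7162 + 3.1477) = 0.1272
Lq = P₀·a^3·ρ / (3!(1-ρ)²) = 0.12716 × 6.9007 × 0.63462 / (6 × 0.13351) = 0.6952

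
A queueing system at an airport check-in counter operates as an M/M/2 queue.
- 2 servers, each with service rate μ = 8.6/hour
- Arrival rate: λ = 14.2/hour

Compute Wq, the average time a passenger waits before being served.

Traffic intensity: ρ = λ/(cμ) = 14.2/(2×8.6) = 0.8256
Since ρ = 0.8256 < 1, system is stable.
Offered load a = λ/μ = cρ = 14.2/8.6 = 1.6512
P₀ = [ Σₙ₌₀^1 aⁿ/n! + a^2/(2!(1-ρ)) ]⁻¹
Σ = a^0/0! + a^1/1! = 1.0000 + 1.6512 = 2.6512
a^2/(2!(1-ρ)) = 2.72634/(2 × 0.174419) = 7.8155
P₀ = 1/(2.6512 + 7.8155) = 0.09554
Lq = P₀·a^2·ρ / (2!(1-ρ)²) = 0.0955414 × 2.72634 × 0.825581 / (2 × 0.0304218) = 3.5344
Wq = Lq/λ = 3.5344/14.2 = 0.2489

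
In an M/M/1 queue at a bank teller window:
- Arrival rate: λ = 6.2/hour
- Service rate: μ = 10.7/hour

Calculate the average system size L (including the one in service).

ρ = λ/μ = 6.2/10.7 = 0.5794
For M/M/1: L = λ/(μ-λ)
L = 6.2/(10.7-6.2) = 6.2/4.50
L = 1.3778 transactions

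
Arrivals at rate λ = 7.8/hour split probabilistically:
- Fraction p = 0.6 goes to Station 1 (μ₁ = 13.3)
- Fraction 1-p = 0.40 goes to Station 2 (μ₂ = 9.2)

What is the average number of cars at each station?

Effective rates: λ₁ = 7.8×0.6 = 4.68, λ₂ = 7.8×0.40 = 3.12
Station 1: ρ₁ = 4.68/13.3 = 0.35188, L₁ = ρ₁/(1-ρ₁) = 0.35188/(1-0.35188) = 0.5429
Station 2: ρ₂ = 3.12/9.2 = 0.33913, L₂ = ρ₂/(1-ρ₂) = 0.33913/(1-0.33913) = 0.5132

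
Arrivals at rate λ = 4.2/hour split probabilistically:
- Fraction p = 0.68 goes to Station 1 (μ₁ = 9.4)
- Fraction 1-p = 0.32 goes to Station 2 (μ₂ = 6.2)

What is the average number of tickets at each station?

Effective rates: λ₁ = 4.2×0.68 = 2.856, λ₂ = 4.2×0.32 = 1.344
Station 1: ρ₁ = 2.856/9.4 = 0.3038, L₁ = ρ₁/(1-ρ₁) = 0.3038/(1-0.3038) = 0.4364
Station 2: ρ₂ = 1.344/6.2 = 0.2168, L₂ = ρ₂/(1-ρ₂) = 0.2168/(1-0.2168) = 0.2768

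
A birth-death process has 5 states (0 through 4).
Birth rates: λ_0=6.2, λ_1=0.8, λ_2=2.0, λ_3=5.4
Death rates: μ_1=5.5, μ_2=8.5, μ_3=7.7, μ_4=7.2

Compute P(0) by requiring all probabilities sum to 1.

Ratios P(n)/P(0) = (λ₀···λₙ₋₁)/(μ₁···μₙ):
P(1)/P(0) = (6.2)/(5.5) = 1.1273
P(2)/P(0) = (6.2×0.8)/(5.5×8.5) = 0.1061
P(3)/P(0) = (6.2×0.8×2.0)/(5.5×8.5×7.7) = 0.02756
P(4)/P(0) = (6.2×0.8×2.0×5.4)/(5.5×8.5×7.7×7.2) = 0.02067

Normalization: ∑ P(n) = 1
P(0) × (1.0000 + 1.1273 + 0.1061 + 0.02756 + 0.02067) = 1
P(0) × 2.2816 = 1
P(0) = 1/2.2816 = 0.4383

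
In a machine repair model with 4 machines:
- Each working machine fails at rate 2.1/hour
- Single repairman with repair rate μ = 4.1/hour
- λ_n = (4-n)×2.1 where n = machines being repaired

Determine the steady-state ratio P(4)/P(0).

P(4)/P(0) = ∏_{i=0}^{4-1} λ_i/μ_{i+1}
= (4-0)×2.1/4.1 × (4-1)×2.1/4.1 × (4-2)×2.1/4.1 × (4-3)×2.1/4.1
= 1.6518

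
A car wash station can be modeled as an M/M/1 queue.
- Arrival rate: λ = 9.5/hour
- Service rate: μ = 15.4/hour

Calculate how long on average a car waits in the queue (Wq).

First, compute utilization: ρ = λ/μ = 9.5/15.4 = 0.6169
For M/M/1: Wq = λ/(μ(μ-λ))
Wq = 9.5/(15.4 × (15.4-9.5))
Wq = 9.5/(15.4 × 5.90)
Wq = 0.1046 hours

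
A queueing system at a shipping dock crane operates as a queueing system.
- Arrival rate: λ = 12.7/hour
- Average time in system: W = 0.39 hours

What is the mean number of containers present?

Little's Law: L = λW
L = 12.7 × 0.39 = 4.9530 containers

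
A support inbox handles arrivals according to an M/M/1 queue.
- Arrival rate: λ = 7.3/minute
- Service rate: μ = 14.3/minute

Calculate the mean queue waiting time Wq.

First, compute utilization: ρ = λ/μ = 7.3/14.3 = 0.5105
For M/M/1: Wq = λ/(μ(μ-λ))
Wq = 7.3/(14.3 × (14.3-7.3))
Wq = 7.3/(14.3 × 7.00)
Wq = 0.07293 minutes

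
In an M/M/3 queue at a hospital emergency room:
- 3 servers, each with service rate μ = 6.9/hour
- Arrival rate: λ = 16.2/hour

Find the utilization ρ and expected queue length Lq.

Traffic intensity: ρ = λ/(cμ) = 16.2/(3×6.9) = 0.7826
Since ρ = 0.7826 < 1, system is stable.
Offered load a = λ/μ = cρ = 16.2/6.9 = 2.3478
P₀ = [ Σₙ₌₀^2 aⁿ/n! + a^3/(3!(1-ρ)) ]⁻¹
Σ = a^0/0! + a^1/1! + a^2/2! = 1.00000 + 2.34783 + 2.75614 = 6.1040
a^3/(3!(1-ρ)) = 12.9419/(6 × 0.217391) = 9.9221
P₀ = 1/(6.1040 + 9.9221) = 0.06240
Lq = P₀·a^3·ρ / (3!(1-ρ)²) = 0.06240 × 12.9419 × 0.7826 / (6 × 0.04726) = 2.2288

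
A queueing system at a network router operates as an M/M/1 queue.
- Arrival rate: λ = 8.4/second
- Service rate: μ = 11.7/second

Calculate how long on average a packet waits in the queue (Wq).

First, compute utilization: ρ = λ/μ = 8.4/11.7 = 0.7179
For M/M/1: Wq = λ/(μ(μ-λ))
Wq = 8.4/(11.7 × (11.7-8.4))
Wq = 8.4/(11.7 × 3.30)
Wq = 0.2176 seconds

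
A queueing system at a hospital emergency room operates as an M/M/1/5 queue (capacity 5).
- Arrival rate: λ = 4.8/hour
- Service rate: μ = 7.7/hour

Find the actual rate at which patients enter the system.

ρ = λ/μ = 4.8/7.7 = 0.62338
P₀ = (1-ρ)/(1-ρ^(K+1)) = (1-0.62338)/(1-0.62338^6) = 0.3766/0.9413 = 0.4001
P_K = P₀×ρ^K = 0.40010 × 0.62338^5 = 0.40010 × 0.094138 = 0.03766
λ_eff = λ(1-P_K) = 4.8 × (1 - 0.03766) = 4.8 × 0.96234 = 4.6192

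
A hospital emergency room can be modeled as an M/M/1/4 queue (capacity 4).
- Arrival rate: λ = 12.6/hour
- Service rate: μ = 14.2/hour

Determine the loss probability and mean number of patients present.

ρ = λ/μ = 12.6/14.2 = 0.88732
P₀ = (1-ρ)/(1-ρ^(K+1)) = (1-0.88732)/(1-0.88732^5) = 0.1127/0.4500 = 0.2504
P_K = P₀×ρ^K = 0.2504 × 0.88732^4 = 0.2504 × 0.6199 = 0.1552
Blocking probability P_4 = 0.1552 (15.52%)
L = ρ[1 - (K+1)ρ^K + Kρ^(K+1)] / [(1-ρ)(1-ρ^(K+1))]
L = 0.88732 × (1 - 5×0.61990 + 4×0.55005) / ((1 - 0.88732) × (1 - 0.55005)) = 1.7624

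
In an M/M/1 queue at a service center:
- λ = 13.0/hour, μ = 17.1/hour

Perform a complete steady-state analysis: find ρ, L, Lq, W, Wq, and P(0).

Step 1: ρ = λ/μ = 13.0/17.1 = 0.7602
Step 2: L = λ/(μ-λ) = 13.0/4.10 = 3.1707
Step 3: Lq = λ²/(μ(μ-λ)) = 169.00/(17.1×4.10) = 2.4105
Step 4: W = 1/(μ-λ) = 1/4.10 = 0.2439
Step 5: Wq = λ/(μ(μ-λ)) = 13.0/(17.1×4.10) = 0.1854
Step 6: P(0) = 1-ρ = 0.2398
Verify: L = λW = 13.0×0.2439 = 3.1707 ✔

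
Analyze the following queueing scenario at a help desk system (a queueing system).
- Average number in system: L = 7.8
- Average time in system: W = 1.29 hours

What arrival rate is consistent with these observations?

Little's Law: L = λW, so λ = L/W
λ = 7.8/1.29 = 6.0465 tickets/hour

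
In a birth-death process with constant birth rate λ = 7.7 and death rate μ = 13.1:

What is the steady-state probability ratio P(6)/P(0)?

For constant rates: P(n)/P(0) = (λ/μ)^n
P(6)/P(0) = (7.7/13.1)^6 = 0.58779^6 = 0.04124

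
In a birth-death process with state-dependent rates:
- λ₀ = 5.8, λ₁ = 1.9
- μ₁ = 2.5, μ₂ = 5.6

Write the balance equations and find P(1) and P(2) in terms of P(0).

Balance equations:
State 0: λ₀P₀ = μ₁P₁ → P₁ = (λ₀/μ₁)P₀ = (5.8/2.5)P₀ = 2.3200P₀
State 1: P₂ = (λ₀λ₁)/(μ₁μ₂)P₀ = (5.8×1.9)/(2.5×5.6)P₀ = 0.7871P₀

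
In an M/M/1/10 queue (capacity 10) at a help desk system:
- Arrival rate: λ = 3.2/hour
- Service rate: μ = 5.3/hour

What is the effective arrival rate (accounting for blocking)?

ρ = λ/μ = 3.2/5.3 = 0.60377
P₀ = (1-ρ)/(1-ρ^(K+1)) = (1-0.60377)/(1-0.60377^11) = 0.3962/0.9961 = 0.3978
P_K = P₀×ρ^K = 0.3978 × 0.60377^10 = 0.3978 × 0.006437 = 0.002561
λ_eff = λ(1-P_K) = 3.2 × (1 - 0.002561) = 3.2 × 0.99744 = 3.1918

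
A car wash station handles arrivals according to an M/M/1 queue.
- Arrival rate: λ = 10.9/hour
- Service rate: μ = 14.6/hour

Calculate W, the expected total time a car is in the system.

First, compute utilization: ρ = λ/μ = 10.9/14.6 = 0.7466
For M/M/1: W = 1/(μ-λ)
W = 1/(14.6-10.9) = 1/3.70
W = 0.2703 hours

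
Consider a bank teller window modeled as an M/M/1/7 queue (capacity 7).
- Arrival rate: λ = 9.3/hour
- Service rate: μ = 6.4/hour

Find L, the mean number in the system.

ρ = λ/μ = 9.3/6.4 = 1.4531
P₀ = (1-ρ)/(1-ρ^(K+1)) = (1-1.4531)/(1-1.4531^8) = -0.4531/-18.8776 = 0.02400
P_K = P₀×ρ^K = 0.02400 × 1.4531^7 = 0.02400 × 13.6794 = 0.3283
L = ρ[1 - (K+1)ρ^K + Kρ^(K+1)] / [(1-ρ)(1-ρ^(K+1))]
L = 1.4531 × (1 - 8×13.6794 + 7×19.8776) / ((1 - 1.4531) × (1 - 19.8776)) = 5.2168 transactions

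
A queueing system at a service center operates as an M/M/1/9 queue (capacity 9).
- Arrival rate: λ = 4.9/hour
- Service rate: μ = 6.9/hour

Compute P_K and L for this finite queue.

ρ = λ/μ = 4.9/6.9 = 0.71014
P₀ = (1-ρ)/(1-ρ^(K+1)) = (1-0.71014)/(1-0.71014^10) = 0.28986/0.96738 = 0.2996
P_K = P₀×ρ^K = 0.2996 × 0.71014^9 = 0.2996 × 0.04593 = 0.01376
Blocking probability P_9 = 0.01376 (1.38%)
L = ρ[1 - (K+1)ρ^K + Kρ^(K+1)] / [(1-ρ)(1-ρ^(K+1))]
L = 0.71014 × (1 - 10×0.045930 + 9×0.032617) / ((1 - 0.71014) × (1 - 0.032617)) = 2.1128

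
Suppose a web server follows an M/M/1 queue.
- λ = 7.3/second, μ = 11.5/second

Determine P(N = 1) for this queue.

ρ = λ/μ = 7.3/11.5 = 0.6348
P(n) = (1-ρ)ρⁿ
P(1) = (1-0.6348) × 0.6348^1
P(1) = 0.3652 × 0.6348
P(1) = 0.2318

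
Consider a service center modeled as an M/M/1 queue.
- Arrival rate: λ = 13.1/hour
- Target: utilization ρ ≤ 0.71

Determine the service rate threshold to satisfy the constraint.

ρ = λ/μ, so μ = λ/ρ
μ ≥ 13.1/0.71 = 18.4507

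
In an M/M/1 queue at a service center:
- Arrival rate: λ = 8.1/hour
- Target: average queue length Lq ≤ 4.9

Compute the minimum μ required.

For M/M/1: Lq = λ²/(μ(μ-λ))
Need Lq ≤ 4.9, i.e. μ(μ-λ) ≥ λ²/4.9
μ² - 8.1μ - 65.61/4.9 ≥ 0  →  μ² - 8.1μ - 13.3898 ≥ 0
Quadratic formula (positive root): μ = [λ + √(λ² + 4×13.3898)]/2
Discriminant: 65.61 + 4×13.3898 = 119.1692, √119.1692 = 10.91646
μ ≥ (8.1 + 10.91646)/2 = 9.5082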